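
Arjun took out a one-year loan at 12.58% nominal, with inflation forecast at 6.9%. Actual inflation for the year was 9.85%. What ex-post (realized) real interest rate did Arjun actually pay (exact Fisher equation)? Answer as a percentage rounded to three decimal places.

Ex-post: (1 + 0.1258)/(1 + 0.0985) − 1 = 2.4852%
So the realized real rate is 2.485%.

2.485%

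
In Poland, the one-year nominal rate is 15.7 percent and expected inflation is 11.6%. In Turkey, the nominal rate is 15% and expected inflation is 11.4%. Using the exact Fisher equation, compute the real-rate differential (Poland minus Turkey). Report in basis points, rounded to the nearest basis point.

44 basis points

Poland: (1 + 0.1570)/(1 + 0.1160) − 1 = 3.6738%
Turkey: (1 + 0.1500)/(1 + 0.1140) − 1 = 3.2316%
Differential = 3.6738% − 3.2316% = 0.4422% → 44 basis points.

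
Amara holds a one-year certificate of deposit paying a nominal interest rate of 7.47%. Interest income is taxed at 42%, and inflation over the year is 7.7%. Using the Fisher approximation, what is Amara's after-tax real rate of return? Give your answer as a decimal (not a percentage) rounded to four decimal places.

-0.0337

After-tax nominal return = 7.47% × (1 − 0.42) = 4.3326%.
r ≈ 4.3326% − 7.7% → -0.0337.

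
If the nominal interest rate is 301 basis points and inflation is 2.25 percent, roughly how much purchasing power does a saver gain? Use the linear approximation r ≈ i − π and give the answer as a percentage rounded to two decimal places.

r ≈ i − π = 3.01% − 2.25% = 0.76%.

0.76%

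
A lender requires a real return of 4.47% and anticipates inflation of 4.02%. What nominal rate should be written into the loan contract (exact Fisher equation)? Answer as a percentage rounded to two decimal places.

(1 + i) = (1 + r)(1 + π) = 1.04470 × 1.04020 = 1.08669694
i = 1.08669694 − 1, so the required nominal rate is 8.67%.

8.67%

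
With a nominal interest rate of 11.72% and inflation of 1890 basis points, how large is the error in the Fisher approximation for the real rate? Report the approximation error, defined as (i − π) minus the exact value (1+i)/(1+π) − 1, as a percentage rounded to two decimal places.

-1.14%

Approximate: r ≈ 11.720% − 18.900% = -7.1800%
Exact: (1 + 0.1172)/(1 + 0.1890) − 1 = -6.0387%
Error = -7.1800% − (-6.0387%) = -1.1413% → -1.14%.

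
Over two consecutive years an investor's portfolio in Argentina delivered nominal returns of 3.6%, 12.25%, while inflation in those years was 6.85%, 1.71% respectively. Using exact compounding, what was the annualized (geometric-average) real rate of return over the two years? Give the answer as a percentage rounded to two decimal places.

Nominal growth factor = 1.0360 × 1.1225 = 1.16291000
Price-level growth factor = 1.0685 × 1.0171 = 1.08677135
Real growth factor = 1.16291000 / 1.08677135 = 1.07005949
Annualized real rate = 1.07005949^(1/2) − 1 = 3.4437% → 3.44%.

3.44%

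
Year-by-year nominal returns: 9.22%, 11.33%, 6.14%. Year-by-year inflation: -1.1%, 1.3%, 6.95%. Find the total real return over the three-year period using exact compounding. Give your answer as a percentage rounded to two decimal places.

Nominal growth factor = 1.0922 × 1.1133 × 1.0614 = 1.290605
Price-level growth factor = 0.9890 × 1.0130 × 1.0695 = 1.071486
Real growth factor = 1.290605 / 1.071486 = 1.204500
Total real return = 1.204500 − 1 → 20.45%.

20.45%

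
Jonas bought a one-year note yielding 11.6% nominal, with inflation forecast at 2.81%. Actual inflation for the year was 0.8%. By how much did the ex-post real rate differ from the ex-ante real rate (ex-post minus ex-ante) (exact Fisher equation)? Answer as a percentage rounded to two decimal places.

Ex-ante: (1 + 0.1160)/(1 + 0.0281) − 1 = 8.5498%
Ex-post: (1 + 0.1160)/(1 + 0.0080) − 1 = 10.7143%
Difference (ex-post − ex-ante) = 2.1645% → 2.16%.

2.16%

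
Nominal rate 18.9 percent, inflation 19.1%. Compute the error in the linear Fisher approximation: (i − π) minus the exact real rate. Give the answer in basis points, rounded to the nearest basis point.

-3 basis points

Approximate: r ≈ 18.900% − 19.100% = -0.2000%
Exact: (1 + 0.1890)/(1 + 0.1910) − 1 = -0.1679%
Error = -0.2000% − (-0.1679%) = -0.0321% → -3 basis points.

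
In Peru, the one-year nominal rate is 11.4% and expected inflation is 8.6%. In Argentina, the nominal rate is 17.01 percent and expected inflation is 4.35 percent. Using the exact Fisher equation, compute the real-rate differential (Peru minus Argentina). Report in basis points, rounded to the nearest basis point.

Peru: (1 + 0.1140)/(1 + 0.0860) − 1 = 2.5783%
Argentina: (1 + 0.1701)/(1 + 0.0435) − 1 = 12.1322%
Differential = 2.5783% − 12.1322% = -9.5540% → -955 basis points.

-955 basis points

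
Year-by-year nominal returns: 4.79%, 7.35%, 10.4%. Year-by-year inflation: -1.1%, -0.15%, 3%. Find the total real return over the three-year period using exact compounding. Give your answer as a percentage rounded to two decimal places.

22.10%

Compound the nominal returns: 1.0479 × 1.0735 × 1.1040 = 1.241912.
Compound inflation: 0.9890 × 0.9985 × 1.0300 = 1.017142.
Deflate: 1.241912 / 1.017142 = 1.220982.
Total real return = 1.220982 − 1 → 22.10%.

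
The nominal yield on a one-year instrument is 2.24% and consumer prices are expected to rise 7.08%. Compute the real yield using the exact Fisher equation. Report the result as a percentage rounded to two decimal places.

-4.52%

By the Fisher identity, 1 + r = (1 + i)/(1 + π).
1 + r = 1.02240 / 1.07080 = 0.954800
r = 0.954800 − 1 = -4.5200%, i.e. -4.52%.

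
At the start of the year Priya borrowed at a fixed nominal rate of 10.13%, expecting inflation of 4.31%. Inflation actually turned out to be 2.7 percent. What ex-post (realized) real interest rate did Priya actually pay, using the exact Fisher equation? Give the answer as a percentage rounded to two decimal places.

7.23%

Ex-post: (1 + 0.1013)/(1 + 0.0270) − 1 = 7.2347%
So the realized real rate is 7.23%.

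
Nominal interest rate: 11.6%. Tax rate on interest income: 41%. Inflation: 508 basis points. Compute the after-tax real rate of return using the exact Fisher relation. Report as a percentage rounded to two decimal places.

1.68%

After-tax nominal return = 11.6% × (1 − 0.41) = 6.8440%.
1 + r = 1.06844 / 1.05080 = 1.016787
After-tax real rate = 1.016787 − 1 → 1.68%.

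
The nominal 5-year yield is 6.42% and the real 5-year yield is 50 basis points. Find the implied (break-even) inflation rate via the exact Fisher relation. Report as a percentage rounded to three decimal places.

(1 + π) = (1 + i)/(1 + r) = 1.06420 / 1.00500 = 1.0589055
Break-even inflation = 1.0589055 − 1 → 5.891%.

5.891%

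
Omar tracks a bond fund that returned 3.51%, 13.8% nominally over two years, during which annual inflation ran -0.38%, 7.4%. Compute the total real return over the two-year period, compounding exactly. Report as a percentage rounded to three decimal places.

10.097%

Compound the nominal returns: 1.0351 × 1.1380 = 1.177944.
Compound inflation: 0.9962 × 1.0740 = 1.069919.
Deflate: 1.177944 / 1.069919 = 1.100966.
Total real return = 1.100966 − 1 → 10.097%.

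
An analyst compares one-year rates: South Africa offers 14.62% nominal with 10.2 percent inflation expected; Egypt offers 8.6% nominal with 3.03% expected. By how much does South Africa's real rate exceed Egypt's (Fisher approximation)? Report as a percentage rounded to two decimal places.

-1.15%

South Africa: 14.62% − 10.2% = 4.420%
Egypt: 8.6% − 3.03% = 5.570%
Differential = -1.150% → -1.15%.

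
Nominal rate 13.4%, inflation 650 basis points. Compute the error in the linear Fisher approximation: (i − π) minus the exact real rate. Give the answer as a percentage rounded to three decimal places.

0.421%

Approximate: r ≈ 13.400% − 6.500% = 6.9000%
Exact: (1 + 0.1340)/(1 + 0.0650) − 1 = 6.4789%
Error = 6.9000% − 6.4789% = 0.4211% → 0.421%.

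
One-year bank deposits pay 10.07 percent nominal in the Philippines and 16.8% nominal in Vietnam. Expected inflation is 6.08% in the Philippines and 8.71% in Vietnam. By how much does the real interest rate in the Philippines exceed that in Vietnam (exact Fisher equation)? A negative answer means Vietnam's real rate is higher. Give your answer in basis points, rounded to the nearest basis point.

-368 basis points

The Philippines: (1 + 0.1007)/(1 + 0.0608) − 1 = 3.7613%
Vietnam: (1 + 0.1680)/(1 + 0.0871) − 1 = 7.4418%
Differential = 3.7613% − 7.4418% = -3.6805% → -368 basis points.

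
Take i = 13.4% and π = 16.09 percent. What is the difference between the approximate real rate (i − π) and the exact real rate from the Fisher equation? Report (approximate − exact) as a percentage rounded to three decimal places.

-0.373%

Approximate: r ≈ 13.400% − 16.090% = -2.6900%
Exact: (1 + 0.1340)/(1 + 0.1609) − 1 = -2.3172%
Error = -2.6900% − (-2.3172%) = -0.3728% → -0.373%.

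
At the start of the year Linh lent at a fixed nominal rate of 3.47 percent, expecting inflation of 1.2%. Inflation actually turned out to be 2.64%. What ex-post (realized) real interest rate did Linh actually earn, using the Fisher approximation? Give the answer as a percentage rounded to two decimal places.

Ex-post: 3.47% − 2.64% = 0.830%
So the realized real rate is 0.83%.

0.83%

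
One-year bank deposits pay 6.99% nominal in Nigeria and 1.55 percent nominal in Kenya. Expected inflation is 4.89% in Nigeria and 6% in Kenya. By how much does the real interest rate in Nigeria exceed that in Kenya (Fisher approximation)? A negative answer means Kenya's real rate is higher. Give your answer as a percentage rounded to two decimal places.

Nigeria: 6.99% − 4.89% = 2.100%
Kenya: 1.55% − 6% = -4.450%
Differential = 6.550% → 6.55%.

6.55%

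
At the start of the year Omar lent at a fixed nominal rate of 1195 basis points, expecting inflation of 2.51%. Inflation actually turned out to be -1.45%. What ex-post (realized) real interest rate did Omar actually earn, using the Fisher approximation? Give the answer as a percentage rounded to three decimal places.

13.400%

Ex-post: 11.95% − (-1.45%) = 13.400%
So the realized real rate is 13.400%.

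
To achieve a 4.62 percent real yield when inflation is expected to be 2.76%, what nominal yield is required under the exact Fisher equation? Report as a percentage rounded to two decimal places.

7.51%

(1 + i) = (1 + r)(1 + π) = 1.04620 × 1.02760 = 1.07507512
i = 1.07507512 − 1, so the required nominal rate is 7.51%.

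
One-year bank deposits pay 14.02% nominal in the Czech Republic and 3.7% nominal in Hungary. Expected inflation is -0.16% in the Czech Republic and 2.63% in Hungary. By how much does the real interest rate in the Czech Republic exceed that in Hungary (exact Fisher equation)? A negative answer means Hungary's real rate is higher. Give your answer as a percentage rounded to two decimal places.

The Czech Republic: (1 + 0.1402)/(1 − 0.0016) − 1 = 14.2027%
Hungary: (1 + 0.0370)/(1 + 0.0263) − 1 = 1.0426%
Differential = 14.2027% − 1.0426% = 13.1601% → 13.16%.

13.16%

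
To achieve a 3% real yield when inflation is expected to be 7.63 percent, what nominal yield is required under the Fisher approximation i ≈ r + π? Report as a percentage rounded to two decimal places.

10.63%

i ≈ r + π = 3% + 7.63% = 10.63%.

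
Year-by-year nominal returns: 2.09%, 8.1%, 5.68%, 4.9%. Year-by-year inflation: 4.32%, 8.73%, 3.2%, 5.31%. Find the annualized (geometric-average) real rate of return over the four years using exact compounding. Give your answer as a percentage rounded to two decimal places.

-0.19%

Nominal growth factor = 1.0209 × 1.0810 × 1.0568 × 1.0490 = 1.22342455
Price-level growth factor = 1.0432 × 1.0873 × 1.0320 × 1.0531 = 1.23272521
Real growth factor = 1.22342455 / 1.23272521 = 0.99245521
Annualized real rate = 0.99245521^(1/4) − 1 = -0.1892% → -0.19%.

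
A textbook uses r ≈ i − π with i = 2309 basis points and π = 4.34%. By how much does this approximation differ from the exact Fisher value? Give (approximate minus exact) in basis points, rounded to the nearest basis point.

78 basis points

Approximate: r ≈ 23.090% − 4.340% = 18.7500%
Exact: (1 + 0.2309)/(1 + 0.0434) − 1 = 17.9701%
Error = 18.7500% − 17.9701% = 0.7799% → 78 basis points.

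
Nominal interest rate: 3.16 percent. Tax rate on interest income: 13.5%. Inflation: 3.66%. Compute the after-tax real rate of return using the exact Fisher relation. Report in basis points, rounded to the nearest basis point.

After-tax nominal return = 3.16% × (1 − 0.135) = 2.7334%.
1 + r = 1.027334 / 1.03660 = 0.991061
After-tax real rate = 0.991061 − 1 → -89 basis points.

-89 basis points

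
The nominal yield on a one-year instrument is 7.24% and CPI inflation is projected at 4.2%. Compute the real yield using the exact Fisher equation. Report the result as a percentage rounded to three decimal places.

2.917%

By the Fisher identity, 1 + r = (1 + i)/(1 + π).
1 + r = 1.07240 / 1.04200 = 1.0291747
r = 1.0291747 − 1 = 2.91747%, i.e. 2.917%.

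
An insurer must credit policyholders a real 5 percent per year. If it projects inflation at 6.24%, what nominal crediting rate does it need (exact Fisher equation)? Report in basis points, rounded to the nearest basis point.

(1 + i) = (1 + r)(1 + π) = 1.05000 × 1.06240 = 1.11552
i = 1.11552 − 1, so the required nominal rate is 1155 basis points.

1155 basis points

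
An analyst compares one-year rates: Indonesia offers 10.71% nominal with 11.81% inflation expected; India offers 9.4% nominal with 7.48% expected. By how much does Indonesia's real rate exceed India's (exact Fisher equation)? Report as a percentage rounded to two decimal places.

-2.77%

Indonesia: (1 + 0.1071)/(1 + 0.1181) − 1 = -0.9838%
India: (1 + 0.0940)/(1 + 0.0748) − 1 = 1.7864%
Differential = -0.9838% − 1.7864% = -2.7702% → -2.77%.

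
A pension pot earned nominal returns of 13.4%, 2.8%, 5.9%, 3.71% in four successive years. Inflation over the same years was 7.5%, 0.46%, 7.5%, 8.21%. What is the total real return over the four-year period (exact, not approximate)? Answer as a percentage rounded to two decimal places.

1.92%

Compound the nominal returns: 1.1340 × 1.0280 × 1.0590 × 1.0371 = 1.280332.
Compound inflation: 1.0750 × 1.0046 × 1.0750 × 1.0821 = 1.256254.
Deflate: 1.280332 / 1.256254 = 1.019167.
Total real return = 1.019167 − 1 → 1.92%.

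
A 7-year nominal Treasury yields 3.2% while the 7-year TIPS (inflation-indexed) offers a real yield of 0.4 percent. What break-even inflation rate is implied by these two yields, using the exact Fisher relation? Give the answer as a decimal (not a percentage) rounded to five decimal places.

(1 + π) = (1 + i)/(1 + r) = 1.03200 / 1.00400 = 1.027888
Break-even inflation = 1.027888 − 1 → 0.02789.

0.02789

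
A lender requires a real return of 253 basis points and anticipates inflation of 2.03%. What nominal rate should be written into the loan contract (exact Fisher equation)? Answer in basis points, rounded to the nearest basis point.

(1 + i) = (1 + r)(1 + π) = 1.02530 × 1.02030 = 1.04611359
i = 1.04611359 − 1, so the required nominal rate is 461 basis points.

461 basis points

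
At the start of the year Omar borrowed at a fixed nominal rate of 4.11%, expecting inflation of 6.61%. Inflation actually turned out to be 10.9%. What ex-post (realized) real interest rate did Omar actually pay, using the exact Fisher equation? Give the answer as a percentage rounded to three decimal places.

-6.123%

Ex-post: (1 + 0.0411)/(1 + 0.1090) − 1 = -6.1226%
So the realized real rate is -6.123%.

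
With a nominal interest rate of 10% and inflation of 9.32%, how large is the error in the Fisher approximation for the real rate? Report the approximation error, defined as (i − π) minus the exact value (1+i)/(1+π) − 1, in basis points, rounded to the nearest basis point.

Approximate: r ≈ 10.000% − 9.320% = 0.6800%
Exact: (1 + 0.1000)/(1 + 0.0932) − 1 = 0.6220%
Error = 0.6800% − 0.6220% = 0.0580% → 6 basis points.

6 basis points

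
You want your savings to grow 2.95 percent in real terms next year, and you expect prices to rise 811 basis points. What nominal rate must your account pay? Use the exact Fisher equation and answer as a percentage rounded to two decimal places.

(1 + i) = (1 + r)(1 + π) = 1.02950 × 1.08110 = 1.11299245
i = 1.11299245 − 1, so the required nominal rate is 11.30%.

11.30%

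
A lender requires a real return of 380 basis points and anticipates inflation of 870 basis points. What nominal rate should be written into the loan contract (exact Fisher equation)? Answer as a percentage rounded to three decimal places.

12.831%

(1 + i) = (1 + r)(1 + π) = 1.03800 × 1.08700 = 1.128306
i = 1.128306 − 1, so the required nominal rate is 12.831%.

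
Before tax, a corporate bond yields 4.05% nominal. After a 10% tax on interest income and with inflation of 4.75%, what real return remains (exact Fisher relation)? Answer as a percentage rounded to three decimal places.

-1.055%

After-tax nominal return = 4.05% × (1 − 0.1) = 3.6450%.
1 + r = 1.03645 / 1.04750 = 0.989451
After-tax real rate = 0.989451 − 1 → -1.055%.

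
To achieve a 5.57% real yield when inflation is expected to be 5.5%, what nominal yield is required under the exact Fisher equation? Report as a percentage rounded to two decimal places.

11.38%

(1 + i) = (1 + r)(1 + π) = 1.05570 × 1.05500 = 1.1137635
i = 1.1137635 − 1, so the required nominal rate is 11.38%.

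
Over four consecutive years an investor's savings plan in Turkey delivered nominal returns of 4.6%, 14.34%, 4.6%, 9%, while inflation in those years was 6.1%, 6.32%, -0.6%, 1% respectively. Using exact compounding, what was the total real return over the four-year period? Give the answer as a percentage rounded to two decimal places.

20.41%

Nominal growth factor = 1.0460 × 1.1434 × 1.0460 × 1.0900 = 1.363603
Price-level growth factor = 1.0610 × 1.0632 × 0.9940 × 1.0100 = 1.132500
Real growth factor = 1.363603 / 1.132500 = 1.204065
Total real return = 1.204065 − 1 → 20.41%.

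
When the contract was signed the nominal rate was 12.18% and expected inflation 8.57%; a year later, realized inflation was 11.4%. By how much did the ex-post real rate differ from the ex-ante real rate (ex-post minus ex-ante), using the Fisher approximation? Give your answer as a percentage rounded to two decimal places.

-2.83%

Ex-ante: 12.18% − 8.57% = 3.610%
Ex-post: 12.18% − 11.4% = 0.780%
Difference (ex-post − ex-ante) = -2.8300% → -2.83%.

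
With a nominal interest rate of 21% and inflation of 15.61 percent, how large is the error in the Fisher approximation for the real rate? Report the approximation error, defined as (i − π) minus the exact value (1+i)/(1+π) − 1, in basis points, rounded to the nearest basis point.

Approximate: r ≈ 21.000% − 15.610% = 5.3900%
Exact: (1 + 0.2100)/(1 + 0.1561) − 1 = 4.6622%
Error = 5.3900% − 4.6622% = 0.7278% → 73 basis points.

73 basis points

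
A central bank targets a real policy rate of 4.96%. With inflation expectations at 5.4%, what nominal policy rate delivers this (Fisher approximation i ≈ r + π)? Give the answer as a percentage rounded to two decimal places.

10.36%

i ≈ r + π = 4.96% + 5.4% = 10.36%.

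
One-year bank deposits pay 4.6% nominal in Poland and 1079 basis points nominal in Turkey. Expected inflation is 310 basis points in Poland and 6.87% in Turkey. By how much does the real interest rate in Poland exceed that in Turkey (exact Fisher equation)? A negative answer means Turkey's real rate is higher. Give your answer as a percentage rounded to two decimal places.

-2.21%

Poland: (1 + 0.0460)/(1 + 0.0310) − 1 = 1.4549%
Turkey: (1 + 0.1079)/(1 + 0.0687) − 1 = 3.6680%
Differential = 1.4549% − 3.6680% = -2.2131% → -2.21%.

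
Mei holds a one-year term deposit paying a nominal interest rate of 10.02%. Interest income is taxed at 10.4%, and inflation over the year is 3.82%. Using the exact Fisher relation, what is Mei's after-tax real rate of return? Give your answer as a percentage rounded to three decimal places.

4.968%

After-tax nominal return = 10.02% × (1 − 0.104) = 8.97792%.
1 + r = 1.0897792 / 1.03820 = 1.049681
After-tax real rate = 1.049681 − 1 → 4.968%.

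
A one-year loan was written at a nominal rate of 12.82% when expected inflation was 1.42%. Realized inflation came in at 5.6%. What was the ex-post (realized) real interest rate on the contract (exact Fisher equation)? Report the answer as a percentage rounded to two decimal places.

Ex-post: (1 + 0.1282)/(1 + 0.0560) − 1 = 6.8371%
So the realized real rate is 6.84%.

6.84%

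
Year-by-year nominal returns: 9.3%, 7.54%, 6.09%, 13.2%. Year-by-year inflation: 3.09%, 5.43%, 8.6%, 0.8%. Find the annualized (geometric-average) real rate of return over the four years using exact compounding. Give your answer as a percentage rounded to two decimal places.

Nominal growth factor = 1.0930 × 1.0754 × 1.0609 × 1.1320 = 1.41159812
Price-level growth factor = 1.0309 × 1.0543 × 1.0860 × 1.0080 = 1.18979216
Real growth factor = 1.41159812 / 1.18979216 = 1.18642412
Annualized real rate = 1.18642412^(1/4) − 1 = 4.3662% → 4.37%.

4.37%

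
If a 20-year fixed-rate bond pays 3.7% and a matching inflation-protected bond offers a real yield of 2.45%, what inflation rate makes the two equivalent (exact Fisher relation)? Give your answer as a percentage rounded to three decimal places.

(1 + π) = (1 + i)/(1 + r) = 1.03700 / 1.02450 = 1.012201
Break-even inflation = 1.012201 − 1 → 1.220%.

1.220%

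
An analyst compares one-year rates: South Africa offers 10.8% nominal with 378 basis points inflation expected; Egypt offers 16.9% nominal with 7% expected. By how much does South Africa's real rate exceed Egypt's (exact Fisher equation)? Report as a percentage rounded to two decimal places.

-2.49%

South Africa: (1 + 0.1080)/(1 + 0.0378) − 1 = 6.7643%
Egypt: (1 + 0.1690)/(1 + 0.0700) − 1 = 9.2523%
Differential = 6.7643% − 9.2523% = -2.4880% → -2.49%.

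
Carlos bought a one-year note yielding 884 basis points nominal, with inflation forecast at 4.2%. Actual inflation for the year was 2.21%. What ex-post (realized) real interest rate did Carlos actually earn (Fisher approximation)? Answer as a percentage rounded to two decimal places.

6.63%

Ex-post: 8.84% − 2.21% = 6.630%
So the realized real rate is 6.63%.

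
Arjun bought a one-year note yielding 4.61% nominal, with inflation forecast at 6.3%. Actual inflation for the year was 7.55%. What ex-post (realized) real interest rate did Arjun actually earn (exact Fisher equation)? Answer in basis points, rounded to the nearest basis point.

-273 basis points

Ex-post: (1 + 0.0461)/(1 + 0.0755) − 1 = -2.7336%
So the realized real rate is -273 basis points.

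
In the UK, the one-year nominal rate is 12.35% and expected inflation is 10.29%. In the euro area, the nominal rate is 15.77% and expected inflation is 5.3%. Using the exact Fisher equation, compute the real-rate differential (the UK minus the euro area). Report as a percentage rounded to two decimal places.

-8.08%

The UK: (1 + 0.1235)/(1 + 0.1029) − 1 = 1.8678%
The euro area: (1 + 0.1577)/(1 + 0.0530) − 1 = 9.9430%
Differential = 1.8678% − 9.9430% = -8.0752% → -8.08%.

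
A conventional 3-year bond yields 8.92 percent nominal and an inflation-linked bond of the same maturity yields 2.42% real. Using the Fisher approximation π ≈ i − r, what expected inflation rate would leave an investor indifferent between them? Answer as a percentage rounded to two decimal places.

π ≈ i − r = 8.92% − 2.42% → 6.50%.

6.50%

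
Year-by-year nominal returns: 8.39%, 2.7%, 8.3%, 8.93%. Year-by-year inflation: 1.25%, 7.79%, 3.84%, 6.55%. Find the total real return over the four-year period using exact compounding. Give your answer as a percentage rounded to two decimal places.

Compound the nominal returns: 1.0839 × 1.0270 × 1.0830 × 1.0893 = 1.313214.
Compound inflation: 1.0125 × 1.0779 × 1.0384 × 1.0655 = 1.207513.
Deflate: 1.313214 / 1.207513 = 1.087537.
Total real return = 1.087537 − 1 → 8.75%.

8.75%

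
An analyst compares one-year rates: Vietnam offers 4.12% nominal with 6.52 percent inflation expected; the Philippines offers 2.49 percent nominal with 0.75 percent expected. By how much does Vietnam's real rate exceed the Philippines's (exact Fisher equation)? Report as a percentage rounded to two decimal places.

-3.98%

Vietnam: (1 + 0.0412)/(1 + 0.0652) − 1 = -2.2531%
The Philippines: (1 + 0.0249)/(1 + 0.0075) − 1 = 1.7270%
Differential = -2.2531% − 1.7270% = -3.9801% → -3.98%.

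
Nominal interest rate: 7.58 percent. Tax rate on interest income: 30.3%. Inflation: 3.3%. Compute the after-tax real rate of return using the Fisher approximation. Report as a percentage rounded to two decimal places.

After-tax nominal return = 7.58% × (1 − 0.303) = 5.28326%.
r ≈ 5.28326% − 3.3% → 1.98%.

1.98%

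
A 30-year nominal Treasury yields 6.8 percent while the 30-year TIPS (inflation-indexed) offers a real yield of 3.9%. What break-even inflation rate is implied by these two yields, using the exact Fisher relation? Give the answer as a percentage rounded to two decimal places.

(1 + π) = (1 + i)/(1 + r) = 1.06800 / 1.03900 = 1.027911
Break-even inflation = 1.027911 − 1 → 2.79%.

2.79%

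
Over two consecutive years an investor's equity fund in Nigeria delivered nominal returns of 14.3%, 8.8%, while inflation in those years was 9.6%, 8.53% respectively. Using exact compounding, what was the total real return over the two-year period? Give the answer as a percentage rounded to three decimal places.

4.548%

Compound the nominal returns: 1.1430 × 1.0880 = 1.243584.
Compound inflation: 1.0960 × 1.0853 = 1.189489.
Deflate: 1.243584 / 1.189489 = 1.045478.
Total real return = 1.045478 − 1 → 4.548%.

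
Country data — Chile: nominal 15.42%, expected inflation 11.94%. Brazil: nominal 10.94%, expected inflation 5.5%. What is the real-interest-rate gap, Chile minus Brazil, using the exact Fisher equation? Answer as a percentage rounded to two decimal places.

Chile: (1 + 0.1542)/(1 + 0.1194) − 1 = 3.1088%
Brazil: (1 + 0.1094)/(1 + 0.0550) − 1 = 5.1564%
Differential = 3.1088% − 5.1564% = -2.0476% → -2.05%.

-2.05%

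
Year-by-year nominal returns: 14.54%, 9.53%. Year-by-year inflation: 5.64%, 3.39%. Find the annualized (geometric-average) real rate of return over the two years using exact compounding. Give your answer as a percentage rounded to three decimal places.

7.175%

Compound the nominal returns: 1.1454 × 1.0953 = 1.25455662.
Compound inflation: 1.0564 × 1.0339 = 1.09221196.
Deflate: 1.25455662 / 1.09221196 = 1.14863842.
Annualized real rate = 1.14863842^(1/2) − 1 = 7.1746% → 7.175%.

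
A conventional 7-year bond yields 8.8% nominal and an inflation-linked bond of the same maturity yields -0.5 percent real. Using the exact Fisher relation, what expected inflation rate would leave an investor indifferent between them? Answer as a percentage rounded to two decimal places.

(1 + π) = (1 + i)/(1 + r) = 1.08800 / 0.99500 = 1.093467
Break-even inflation = 1.093467 − 1 → 9.35%.

9.35%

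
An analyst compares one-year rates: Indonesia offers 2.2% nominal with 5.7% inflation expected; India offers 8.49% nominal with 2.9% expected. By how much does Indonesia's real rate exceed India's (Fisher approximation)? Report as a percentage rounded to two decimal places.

-9.09%

Indonesia: 2.2% − 5.7% = -3.500%
India: 8.49% − 2.9% = 5.590%
Differential = -9.090% → -9.09%.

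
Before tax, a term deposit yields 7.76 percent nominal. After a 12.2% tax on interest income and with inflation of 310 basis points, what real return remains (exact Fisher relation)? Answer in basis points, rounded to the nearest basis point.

360 basis points

After-tax nominal return = 7.76% × (1 − 0.122) = 6.81328%.
1 + r = 1.0681328 / 1.03100 = 1.036016
After-tax real rate = 1.036016 − 1 → 360 basis points.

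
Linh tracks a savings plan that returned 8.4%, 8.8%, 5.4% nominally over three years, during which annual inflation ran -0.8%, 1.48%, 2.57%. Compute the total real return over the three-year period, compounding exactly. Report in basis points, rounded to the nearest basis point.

2039 basis points

Compound the nominal returns: 1.0840 × 1.0880 × 1.0540 = 1.243079.
Compound inflation: 0.9920 × 1.0148 × 1.0257 = 1.032553.
Deflate: 1.243079 / 1.032553 = 1.203889.
Total real return = 1.203889 − 1 → 2039 basis points.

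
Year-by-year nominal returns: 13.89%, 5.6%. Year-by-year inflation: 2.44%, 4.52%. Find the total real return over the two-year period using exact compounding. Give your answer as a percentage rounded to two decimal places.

Nominal growth factor = 1.1389 × 1.0560 = 1.202678
Price-level growth factor = 1.0244 × 1.0452 = 1.070703
Real growth factor = 1.202678 / 1.070703 = 1.123261
Total real return = 1.123261 − 1 → 12.33%.

12.33%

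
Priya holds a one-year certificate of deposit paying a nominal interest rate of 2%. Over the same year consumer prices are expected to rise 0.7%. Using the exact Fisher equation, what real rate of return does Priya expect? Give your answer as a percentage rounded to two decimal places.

1.29%

By the Fisher equation, 1 + r = (1 + i)/(1 + π).
1 + r = 1.02000 / 1.00700 = 1.012910
r = 1.012910 − 1 = 1.2910%, i.e. 1.29%.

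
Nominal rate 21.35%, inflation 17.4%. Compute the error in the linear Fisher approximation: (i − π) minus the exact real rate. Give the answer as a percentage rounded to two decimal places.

0.59%

Approximate: r ≈ 21.350% − 17.400% = 3.9500%
Exact: (1 + 0.2135)/(1 + 0.1740) − 1 = 3.3646%
Error = 3.9500% − 3.3646% = 0.5854% → 0.59%.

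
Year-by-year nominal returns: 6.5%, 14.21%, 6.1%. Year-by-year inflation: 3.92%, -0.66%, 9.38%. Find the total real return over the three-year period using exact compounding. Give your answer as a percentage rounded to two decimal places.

14.29%

Nominal growth factor = 1.0650 × 1.1421 × 1.0610 = 1.290533
Price-level growth factor = 1.0392 × 0.9934 × 1.0938 = 1.129175
Real growth factor = 1.290533 / 1.129175 = 1.142899
Total real return = 1.142899 − 1 → 14.29%.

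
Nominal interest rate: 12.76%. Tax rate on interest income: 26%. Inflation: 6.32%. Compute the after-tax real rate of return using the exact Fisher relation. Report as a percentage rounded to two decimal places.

After-tax nominal return = 12.76% × (1 − 0.26) = 9.4424%.
1 + r = 1.094424 / 1.06320 = 1.029368
After-tax real rate = 1.029368 − 1 → 2.94%.

2.94%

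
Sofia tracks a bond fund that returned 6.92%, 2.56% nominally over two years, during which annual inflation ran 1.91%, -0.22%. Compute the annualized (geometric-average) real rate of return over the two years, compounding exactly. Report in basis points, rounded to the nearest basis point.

Compound the nominal returns: 1.0692 × 1.0256 = 1.09657152.
Compound inflation: 1.0191 × 0.9978 = 1.01685798.
Deflate: 1.09657152 / 1.01685798 = 1.07839201.
Annualized real rate = 1.07839201^(1/2) − 1 = 3.8457% → 385 basis points.

385 basis points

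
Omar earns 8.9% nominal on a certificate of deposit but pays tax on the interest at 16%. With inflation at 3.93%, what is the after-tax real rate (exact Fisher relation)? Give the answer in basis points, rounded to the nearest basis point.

After-tax nominal return = 8.9% × (1 − 0.16) = 7.4760%.
1 + r = 1.07476 / 1.03930 = 1.034119
After-tax real rate = 1.034119 − 1 → 341 basis points.

341 basis points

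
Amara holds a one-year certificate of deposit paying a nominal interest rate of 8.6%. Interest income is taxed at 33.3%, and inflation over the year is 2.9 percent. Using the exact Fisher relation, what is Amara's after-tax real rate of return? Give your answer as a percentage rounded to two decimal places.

2.76%

After-tax nominal return = 8.6% × (1 − 0.333) = 5.7362%.
1 + r = 1.057362 / 1.02900 = 1.027563
After-tax real rate = 1.027563 − 1 → 2.76%.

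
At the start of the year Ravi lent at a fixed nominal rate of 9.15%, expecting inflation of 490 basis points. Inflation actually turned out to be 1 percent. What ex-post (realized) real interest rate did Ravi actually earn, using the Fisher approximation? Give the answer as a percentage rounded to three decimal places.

Ex-post: 9.15% − 1% = 8.150%
So the realized real rate is 8.150%.

8.150%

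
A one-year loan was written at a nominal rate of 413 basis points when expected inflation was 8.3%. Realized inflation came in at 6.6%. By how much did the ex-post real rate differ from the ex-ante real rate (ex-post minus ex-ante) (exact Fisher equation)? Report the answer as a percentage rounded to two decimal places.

Ex-ante: (1 + 0.0413)/(1 + 0.0830) − 1 = -3.8504%
Ex-post: (1 + 0.0413)/(1 + 0.0660) − 1 = -2.3171%
Difference (ex-post − ex-ante) = 1.5333% → 1.53%.

1.53%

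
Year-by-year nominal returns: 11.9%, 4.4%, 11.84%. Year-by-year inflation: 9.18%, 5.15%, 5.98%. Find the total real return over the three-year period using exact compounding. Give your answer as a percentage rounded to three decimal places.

Compound the nominal returns: 1.1190 × 1.0440 × 1.1184 = 1.306555.
Compound inflation: 1.0918 × 1.0515 × 1.0598 = 1.216680.
Deflate: 1.306555 / 1.216680 = 1.073869.
Total real return = 1.073869 − 1 → 7.387%.

7.387%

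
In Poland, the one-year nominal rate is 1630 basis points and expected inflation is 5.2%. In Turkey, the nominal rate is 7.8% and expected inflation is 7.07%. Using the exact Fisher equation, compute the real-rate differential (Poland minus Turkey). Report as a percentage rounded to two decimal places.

9.87%

Poland: (1 + 0.1630)/(1 + 0.0520) − 1 = 10.5513%
Turkey: (1 + 0.0780)/(1 + 0.0707) − 1 = 0.6818%
Differential = 10.5513% − 0.6818% = 9.8695% → 9.87%.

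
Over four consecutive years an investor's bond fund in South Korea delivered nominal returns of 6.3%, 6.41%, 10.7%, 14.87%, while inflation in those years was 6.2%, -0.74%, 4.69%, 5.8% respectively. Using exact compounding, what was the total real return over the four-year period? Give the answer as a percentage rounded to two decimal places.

23.19%

Nominal growth factor = 1.0630 × 1.0641 × 1.1070 × 1.1487 = 1.438368
Price-level growth factor = 1.0620 × 0.9926 × 1.0469 × 1.0580 = 1.167588
Real growth factor = 1.438368 / 1.167588 = 1.231914
Total real return = 1.231914 − 1 → 23.19%.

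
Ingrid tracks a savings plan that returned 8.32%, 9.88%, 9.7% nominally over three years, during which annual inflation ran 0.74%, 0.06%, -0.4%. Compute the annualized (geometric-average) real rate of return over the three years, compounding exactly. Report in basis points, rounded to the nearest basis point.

915 basis points

Nominal growth factor = 1.0832 × 1.0988 × 1.0970 = 1.30567152
Price-level growth factor = 1.0074 × 1.0006 × 0.9960 = 1.00397242
Real growth factor = 1.30567152 / 1.00397242 = 1.30050536
Annualized real rate = 1.30050536^(1/3) − 1 = 9.1534% → 915 basis points.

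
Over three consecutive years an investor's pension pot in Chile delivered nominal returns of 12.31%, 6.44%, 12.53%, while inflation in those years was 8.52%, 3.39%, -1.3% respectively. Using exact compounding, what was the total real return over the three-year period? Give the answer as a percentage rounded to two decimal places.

21.47%

Compound the nominal returns: 1.1231 × 1.0644 × 1.1253 = 1.345215.
Compound inflation: 1.0852 × 1.0339 × 0.9870 = 1.107402.
Deflate: 1.345215 / 1.107402 = 1.214748.
Total real return = 1.214748 − 1 → 21.47%.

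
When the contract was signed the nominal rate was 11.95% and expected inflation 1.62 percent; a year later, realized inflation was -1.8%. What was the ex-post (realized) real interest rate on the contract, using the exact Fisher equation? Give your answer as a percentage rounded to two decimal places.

Ex-post: (1 + 0.1195)/(1 − 0.0180) − 1 = 14.0020%
So the realized real rate is 14.00%.

14.00%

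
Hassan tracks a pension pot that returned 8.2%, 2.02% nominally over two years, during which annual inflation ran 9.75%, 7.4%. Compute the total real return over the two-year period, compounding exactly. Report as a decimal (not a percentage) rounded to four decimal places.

-0.0635

Nominal growth factor = 1.0820 × 1.0202 = 1.103856
Price-level growth factor = 1.0975 × 1.0740 = 1.178715
Real growth factor = 1.103856 / 1.178715 = 0.936491
Total real return = 0.936491 − 1 → -0.0635.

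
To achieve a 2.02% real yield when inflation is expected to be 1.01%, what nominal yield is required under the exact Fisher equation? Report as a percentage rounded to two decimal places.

(1 + i) = (1 + r)(1 + π) = 1.02020 × 1.01010 = 1.03050402
i = 1.03050402 − 1, so the required nominal rate is 3.05%.

3.05%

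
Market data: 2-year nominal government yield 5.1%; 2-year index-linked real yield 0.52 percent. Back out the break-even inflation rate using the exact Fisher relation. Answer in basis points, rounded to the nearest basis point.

(1 + π) = (1 + i)/(1 + r) = 1.05100 / 1.00520 = 1.045563
Break-even inflation = 1.045563 − 1 → 456 basis points.

456 basis points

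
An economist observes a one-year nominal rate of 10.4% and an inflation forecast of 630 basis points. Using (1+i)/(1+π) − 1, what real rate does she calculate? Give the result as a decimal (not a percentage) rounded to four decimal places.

0.0386

1 + r = 1.10400 / 1.06300 = 1.038570
r = 1.038570 − 1 = 3.8570%, i.e. 0.0386.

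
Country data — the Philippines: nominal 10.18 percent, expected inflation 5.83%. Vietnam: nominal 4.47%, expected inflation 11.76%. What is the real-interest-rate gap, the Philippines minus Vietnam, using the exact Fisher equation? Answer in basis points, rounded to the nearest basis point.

1063 basis points

The Philippines: (1 + 0.1018)/(1 + 0.0583) − 1 = 4.1104%
Vietnam: (1 + 0.0447)/(1 + 0.1176) − 1 = -6.5229%
Differential = 4.1104% − (-6.5229%) = 10.6333% → 1063 basis points.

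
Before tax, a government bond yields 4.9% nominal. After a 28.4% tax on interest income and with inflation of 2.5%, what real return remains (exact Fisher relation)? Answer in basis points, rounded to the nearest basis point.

After-tax nominal return = 4.9% × (1 − 0.284) = 3.5084%.
1 + r = 1.035084 / 1.02500 = 1.009838
After-tax real rate = 1.009838 − 1 → 98 basis points.

98 basis points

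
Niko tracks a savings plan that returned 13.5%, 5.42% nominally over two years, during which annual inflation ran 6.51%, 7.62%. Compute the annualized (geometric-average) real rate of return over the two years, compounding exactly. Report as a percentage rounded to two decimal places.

Compound the nominal returns: 1.1350 × 1.0542 = 1.19651700.
Compound inflation: 1.0651 × 1.0762 = 1.14626062.
Deflate: 1.19651700 / 1.14626062 = 1.04384376.
Annualized real rate = 1.04384376^(1/2) − 1 = 2.1687% → 2.17%.

2.17%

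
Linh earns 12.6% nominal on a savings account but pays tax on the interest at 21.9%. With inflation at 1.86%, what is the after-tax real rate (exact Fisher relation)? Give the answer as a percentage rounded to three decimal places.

7.835%

After-tax nominal return = 12.6% × (1 − 0.219) = 9.8406%.
1 + r = 1.098406 / 1.01860 = 1.078349
After-tax real rate = 1.078349 − 1 → 7.835%.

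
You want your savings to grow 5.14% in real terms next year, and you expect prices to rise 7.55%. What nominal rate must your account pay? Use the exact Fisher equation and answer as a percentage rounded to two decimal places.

13.08%

(1 + i) = (1 + r)(1 + π) = 1.05140 × 1.07550 = 1.1307807
i = 1.1307807 − 1, so the required nominal rate is 13.08%.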